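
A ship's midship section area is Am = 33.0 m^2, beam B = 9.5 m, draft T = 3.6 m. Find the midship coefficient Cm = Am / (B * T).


Formula: Cm = Am / (B * T)
Step 1 — B * T = 9.5 * 3.6 = 34.2 m^2
Step 2 — Cm = 33.0 / 34.2 ≈ 0.96491 (5 s.f.)

0.96491


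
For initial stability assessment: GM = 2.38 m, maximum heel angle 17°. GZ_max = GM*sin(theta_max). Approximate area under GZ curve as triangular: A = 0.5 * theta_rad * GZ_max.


Formula: GZ_max = GM * sin(theta); Area = 0.5 * theta_rad * GZ_max
Step 1 — GZ_max = 2.38 * sin(17°) = 2.38 * 0.292372 = 0.695845 m
Step 2 — theta_rad = 17 * pi/180 = 0.296706 rad
Step 3 — Area = 0.5 * 0.296706 * 0.695845 ≈ 0.10323 m·rad (5 s.f.)

0.10323 m·rad


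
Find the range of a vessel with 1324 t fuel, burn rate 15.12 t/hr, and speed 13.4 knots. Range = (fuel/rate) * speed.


Formula: endurance = fuel / rate; range = endurance * speed
Step 1 — endurance = 1324 / 15.12 = 87.5661 hours
Step 2 — range = 87.5661 * 13.4 ≈ 1173.4 nautical miles (5 s.f.)

1173.4 NM


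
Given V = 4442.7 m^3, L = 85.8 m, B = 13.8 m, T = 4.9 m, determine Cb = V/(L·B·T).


Formula: Cb = V / (L * B * T)
Step 1 — L * B * T = 85.8 * 13.8 * 4.9 = 5801.796 m^3
Step 2 — Cb = 4442.7 / 5801.796 ≈ 0.76575 (5 s.f.)

0.76575


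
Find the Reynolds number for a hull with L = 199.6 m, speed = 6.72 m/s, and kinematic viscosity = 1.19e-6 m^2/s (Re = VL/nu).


Formula: Re = V * L / nu
Step 1 — V * L = 6.72 * 199.6 = 1341.312 m^2/s
Step 2 — Re = 1341.312 / 1.19e-6 = 1.13e+09

1.13e+09


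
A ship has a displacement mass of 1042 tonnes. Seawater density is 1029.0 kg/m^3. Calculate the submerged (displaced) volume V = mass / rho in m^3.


Formula: V = mass / rho
Step 1 — convert tonnes to kg: 1042 t * 1000 = 1042000 kg
Step 2 — V = 1042000 / 1029.0 ≈ 1012.6 m^3 (5 s.f.)

1012.6 m^3


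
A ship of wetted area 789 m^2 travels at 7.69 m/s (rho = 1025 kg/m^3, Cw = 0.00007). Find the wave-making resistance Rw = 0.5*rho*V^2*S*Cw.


Formula: Rw = 0.5 * rho * V^2 * S * Cw
Step 1 — V^2 = 7.69^2 = 59.1361
Step 2 — 0.5 * rho * V^2 = 0.5 * 1025 * 59.1361 = 30307.25125
Step 3 — Rw = 30307.25125 * 789 * 0.00007 ≈ 1673.9 N (5 s.f.)

1673.9 N


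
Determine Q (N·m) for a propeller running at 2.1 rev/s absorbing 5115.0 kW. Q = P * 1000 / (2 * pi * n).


Formula: Q = P_W / (2 * pi * n)
Step 1 — P_W = 5115.0 kW * 1000 = 5115000.0 W
Step 2 — 2 * pi * n = 2 * pi * 2.1 = 13.194689
Step 3 — Q = 5115000.0 / 13.194689 ≈ 387660 N·m (5 s.f.)

387660 N·m


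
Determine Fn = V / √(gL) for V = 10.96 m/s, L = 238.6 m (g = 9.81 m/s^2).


Formula: Fn = V / sqrt(g * L)
Step 1 — g * L = 9.81 * 238.6 = 2340.666
Step 2 — sqrt(g * L) = sqrt(2340.666) = 48.38043
Step 3 — Fn = 10.96 / 48.38043 ≈ 0.22654 (5 s.f.)

0.22654


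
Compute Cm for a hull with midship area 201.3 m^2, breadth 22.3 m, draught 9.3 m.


Formula: Cm = Am / (B * T)
Step 1 — B * T = 22.3 * 9.3 = 207.39 m^2
Step 2 — Cm = 201.3 / 207.39 ≈ 0.97064 (5 s.f.)

0.97064


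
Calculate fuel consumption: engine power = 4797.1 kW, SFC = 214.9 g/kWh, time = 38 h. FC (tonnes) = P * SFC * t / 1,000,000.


Formula: FC (tonnes) = P * SFC * t / 1,000,000
Step 1 — P * SFC * t = 4797.1 * 214.9 * 38 = 39174078.02 g
Step 2 — FC (tonnes) = 39174078.02 / 1,000,000 ≈ 39.174 tonnes (5 s.f.)

39.174 tonnes


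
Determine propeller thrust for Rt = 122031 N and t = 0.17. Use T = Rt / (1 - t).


Formula: T = Rt / (1 - t)
Step 1 — (1 - t) = 1 - 0.17 = 0.83
Step 2 — T = 122031 / 0.83 ≈ 147030 N (5 s.f.)

147030 N


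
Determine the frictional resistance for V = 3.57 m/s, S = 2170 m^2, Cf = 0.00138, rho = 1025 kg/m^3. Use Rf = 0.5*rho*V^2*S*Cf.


Formula: Rf = 0.5 * rho * V^2 * S * Cf
Step 1 — V^2 = 3.57^2 = 12.7449
Step 2 — 0.5 * rho * V^2 = 0.5 * 1025 * 12.7449 = 6531.76125
Step 3 — Rf = 6531.76125 * 2170 * 0.00138 ≈ 19560 N (5 s.f.)

19560 N


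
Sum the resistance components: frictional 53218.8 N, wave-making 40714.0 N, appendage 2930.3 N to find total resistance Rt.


Formula: Rt = Rf + Rw + Ra
Substituting: Rt = 53218.8 + 40714.0 + 2930.3
Result: Rt = 96863.1 N

96863.1 N


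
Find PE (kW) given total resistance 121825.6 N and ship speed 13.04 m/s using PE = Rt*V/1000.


Formula: PE = Rt * V / 1000 (kW)
Step 1 — PE (W) = 121825.6 * 13.04 = 1588605.824 W
Step 2 — PE (kW) = 1588605.824 / 1000 ≈ 1588.6 kW (5 s.f.)

1588.6 kW


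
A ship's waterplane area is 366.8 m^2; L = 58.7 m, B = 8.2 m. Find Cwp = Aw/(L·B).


Formula: Cwp = Aw / (L * B)
Step 1 — L * B = 58.7 * 8.2 = 481.34 m^2
Step 2 — Cwp = 366.8 / 481.34 ≈ 0.76204 (5 s.f.)

0.76204


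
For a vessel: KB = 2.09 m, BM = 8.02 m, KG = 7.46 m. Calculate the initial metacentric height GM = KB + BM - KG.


Formula: GM = KB + BM - KG
Step 1 — KM = KB + BM = 2.09 + 8.02 = 10.11 m
Step 2 — GM = KM - KG = 10.11 - 7.46 = 2.65 m

2.65 m


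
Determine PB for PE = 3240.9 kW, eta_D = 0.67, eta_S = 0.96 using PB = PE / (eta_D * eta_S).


Formula: PB = PE / (eta_D * eta_S)
Step 1 — combined efficiency = eta_D * eta_S = 0.67 * 0.96 = 0.6432
Step 2 — PB = 3240.9 / 0.6432 ≈ 5038.7 kW (5 s.f.)

5038.7 kW


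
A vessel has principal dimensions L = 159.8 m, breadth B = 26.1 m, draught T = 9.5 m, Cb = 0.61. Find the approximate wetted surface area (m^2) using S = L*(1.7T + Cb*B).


Formula: S = 1.7*L*T + V/T with V = Cb*L*B*T, i.e. S = L * (1.7*T + Cb*B)
Step 1 — 1.7*T = 1.7 * 9.5 = 16.15 m
Step 2 — Cb*B = 0.61 * 26.1 = 15.921 m
Step 3 — 1.7*T + Cb*B = 16.15 + 15.921 = 32.071 m
Step 4 — S = 159.8 * 32.071 ≈ 5124.9 m^2 (5 s.f.)

5124.9 m^2


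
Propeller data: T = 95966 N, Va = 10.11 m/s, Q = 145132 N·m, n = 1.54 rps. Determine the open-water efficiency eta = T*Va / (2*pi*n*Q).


Formula: eta = T * Va / (2 * pi * n * Q)
Step 1 — numerator = T * Va = 95966 * 10.11 = 970216.26
Step 2 — 2 * pi * n = 2 * pi * 1.54 = 9.676105
Step 3 — denominator = 9.676105 * 145132 = 1404312.47
Step 4 — eta = 970216.26 / 1404312.47 ≈ 0.69088 (5 s.f.)

0.69088


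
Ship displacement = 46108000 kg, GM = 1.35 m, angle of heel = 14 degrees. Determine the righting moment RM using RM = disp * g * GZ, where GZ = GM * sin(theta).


Formula: GZ = GM * sin(theta); RM = disp * g * GZ
Step 1 — GZ = 1.35 * sin(14°) = 1.35 * 0.241922 = 0.326595 m
Step 2 — RM = 46108000 * 9.81 * 0.326595 ≈ 147730000 N·m (5 s.f.)

147730000 N·m


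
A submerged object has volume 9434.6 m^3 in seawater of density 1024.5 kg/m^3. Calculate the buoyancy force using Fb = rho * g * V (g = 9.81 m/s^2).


Formula: Fb = rho * g * V
Substituting: Fb = 1024.5 * 9.81 * 9434.6
Intermediate: 1024.5 * 9.81 = 10050.345
Result: Fb = 10050.345 * 9434.6 ≈ 94821000 N (5 s.f.)

94821000 N


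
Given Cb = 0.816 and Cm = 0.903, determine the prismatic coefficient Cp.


Formula: Cp = Cb / Cm
Substituting: Cp = 0.816 / 0.903
Result: Cp ≈ 0.90365 (5 s.f.)

0.90365


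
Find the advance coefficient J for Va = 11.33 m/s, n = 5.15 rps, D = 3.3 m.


Formula: J = Va / (n * D)
Step 1 — n * D = 5.15 * 3.3 = 16.995
Step 2 — J = 11.33 / 16.995 ≈ 0.66667 (5 s.f.)

0.66667


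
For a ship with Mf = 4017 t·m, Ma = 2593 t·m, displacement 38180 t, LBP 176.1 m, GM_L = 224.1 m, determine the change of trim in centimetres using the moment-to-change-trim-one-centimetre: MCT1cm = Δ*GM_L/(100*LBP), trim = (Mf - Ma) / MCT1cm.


Formula: net trimming moment = Mf - Ma; MCT1cm = Δ*GM_L/(100*LBP); trim = net moment / MCT1cm
Step 1 — net trimming moment = 4017 - 2593 = 1424 t·m
Step 2 — MCT1cm = 38180 * 224.1 / (100 * 176.1) = 485.8681 t·m/cm
Step 3 — trim = 1424 / 485.8681 ≈ 2.9308 cm (5 s.f.)

2.9308 cm


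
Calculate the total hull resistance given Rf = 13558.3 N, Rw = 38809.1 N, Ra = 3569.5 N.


Formula: Rt = Rf + Rw + Ra
Substituting: Rt = 13558.3 + 38809.1 + 3569.5
Result: Rt = 55936.9 N

55936.9 N


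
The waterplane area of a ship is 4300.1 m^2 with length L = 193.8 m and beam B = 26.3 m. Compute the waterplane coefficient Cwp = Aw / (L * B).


Formula: Cwp = Aw / (L * B)
Step 1 — L * B = 193.8 * 26.3 = 5096.94 m^2
Step 2 — Cwp = 4300.1 / 5096.94 ≈ 0.84366 (5 s.f.)

0.84366


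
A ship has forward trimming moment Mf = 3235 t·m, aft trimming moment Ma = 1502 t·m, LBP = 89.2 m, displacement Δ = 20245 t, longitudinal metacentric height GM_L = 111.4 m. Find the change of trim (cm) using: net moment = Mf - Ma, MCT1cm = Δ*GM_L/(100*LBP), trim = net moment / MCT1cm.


Formula: net trimming moment = Mf - Ma; MCT1cm = Δ*GM_L/(100*LBP); trim = net moment / MCT1cm
Step 1 — net trimming moment = 3235 - 1502 = 1733 t·m
Step 2 — MCT1cm = 20245 * 111.4 / (100 * 89.2) = 252.8355 t·m/cm
Step 3 — trim = 1733 / 252.8355 ≈ 6.8543 cm (5 s.f.)

6.8543 cm


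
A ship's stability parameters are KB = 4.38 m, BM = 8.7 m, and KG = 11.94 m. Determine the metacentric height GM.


Formula: GM = KB + BM - KG
Step 1 — KM = KB + BM = 4.38 + 8.7 = 13.08 m
Step 2 — GM = KM - KG = 13.08 - 11.94 = 1.14 m

1.14 m


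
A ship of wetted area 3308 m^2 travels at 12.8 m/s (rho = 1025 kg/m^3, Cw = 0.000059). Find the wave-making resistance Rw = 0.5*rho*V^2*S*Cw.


Formula: Rw = 0.5 * rho * V^2 * S * Cw
Step 1 — V^2 = 12.8^2 = 163.84
Step 2 — 0.5 * rho * V^2 = 0.5 * 1025 * 163.84 = 83968.0
Step 3 — Rw = 83968.0 * 3308 * 0.000059 ≈ 16388 N (5 s.f.)

16388 N


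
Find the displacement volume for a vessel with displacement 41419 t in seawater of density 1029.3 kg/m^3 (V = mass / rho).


Formula: V = mass / rho
Step 1 — convert tonnes to kg: 41419 t * 1000 = 41419000 kg
Step 2 — V = 41419000 / 1029.3 ≈ 40240 m^3 (5 s.f.)

40240 m^3


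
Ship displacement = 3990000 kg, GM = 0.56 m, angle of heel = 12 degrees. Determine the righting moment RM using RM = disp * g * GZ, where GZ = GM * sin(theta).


Formula: GZ = GM * sin(theta); RM = disp * g * GZ
Step 1 — GZ = 0.56 * sin(12°) = 0.56 * 0.207912 = 0.116431 m
Step 2 — RM = 3990000 * 9.81 * 0.116431 ≈ 4557300 N·m (5 s.f.)

4557300 N·m


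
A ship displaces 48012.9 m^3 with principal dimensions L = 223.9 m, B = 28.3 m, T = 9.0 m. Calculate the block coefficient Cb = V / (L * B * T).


Formula: Cb = V / (L * B * T)
Step 1 — L * B * T = 223.9 * 28.3 * 9.0 = 57027.33 m^3
Step 2 — Cb = 48012.9 / 57027.33 ≈ 0.84193 (5 s.f.)

0.84193


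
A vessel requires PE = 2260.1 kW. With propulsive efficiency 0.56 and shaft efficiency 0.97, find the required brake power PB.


Formula: PB = PE / (eta_D * eta_S)
Step 1 — combined efficiency = eta_D * eta_S = 0.56 * 0.97 = 0.5432
Step 2 — PB = 2260.1 / 0.5432 ≈ 4160.7 kW (5 s.f.)

4160.7 kW


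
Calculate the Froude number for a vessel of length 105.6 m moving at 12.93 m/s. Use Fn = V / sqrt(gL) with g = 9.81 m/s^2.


Formula: Fn = V / sqrt(g * L)
Step 1 — g * L = 9.81 * 105.6 = 1035.936
Step 2 — sqrt(g * L) = sqrt(1035.936) = 32.18596
Step 3 — Fn = 12.93 / 32.18596 ≈ 0.40173 (5 s.f.)

0.40173


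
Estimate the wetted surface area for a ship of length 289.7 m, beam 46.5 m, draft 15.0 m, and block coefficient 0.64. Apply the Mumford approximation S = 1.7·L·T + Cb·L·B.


Formula: S = 1.7*L*T + V/T with V = Cb*L*B*T, i.e. S = L * (1.7*T + Cb*B)
Step 1 — 1.7*T = 1.7 * 15.0 = 25.5 m
Step 2 — Cb*B = 0.64 * 46.5 = 29.76 m
Step 3 — 1.7*T + Cb*B = 25.5 + 29.76 = 55.26 m
Step 4 — S = 289.7 * 55.26 ≈ 16009 m^2 (5 s.f.)

16009 m^2


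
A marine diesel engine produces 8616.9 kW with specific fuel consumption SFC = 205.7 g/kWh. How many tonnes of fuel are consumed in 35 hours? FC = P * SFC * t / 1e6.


Formula: FC (tonnes) = P * SFC * t / 1,000,000
Step 1 — P * SFC * t = 8616.9 * 205.7 * 35 = 62037371.55 g
Step 2 — FC (tonnes) = 62037371.55 / 1,000,000 ≈ 62.037 tonnes (5 s.f.)

62.037 tonnes


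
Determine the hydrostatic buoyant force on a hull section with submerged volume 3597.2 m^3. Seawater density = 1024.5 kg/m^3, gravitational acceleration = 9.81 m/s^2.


Formula: Fb = rho * g * V
Substituting: Fb = 1024.5 * 9.81 * 3597.2
Intermediate: 1024.5 * 9.81 = 10050.345
Result: Fb = 10050.345 * 3597.2 ≈ 36153000 N (5 s.f.)

36153000 N


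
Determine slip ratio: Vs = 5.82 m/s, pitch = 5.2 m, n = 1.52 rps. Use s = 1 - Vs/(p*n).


Formula: s = 1 - Vs / (p * n)
Step 1 — p * n = 5.2 * 1.52 = 7.904
Step 2 — Vs / (p*n) = 5.82 / 7.904 = 0.736336 (6 d.p.)
Step 3 — s = 1 - 0.736336 = 0.263664

0.263664


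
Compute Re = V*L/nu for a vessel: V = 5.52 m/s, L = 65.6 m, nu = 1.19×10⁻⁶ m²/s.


Formula: Re = V * L / nu
Step 1 — V * L = 5.52 * 65.6 = 362.112 m^2/s
Step 2 — Re = 362.112 / 1.19e-6 = 3.04e+08

3.04e+08


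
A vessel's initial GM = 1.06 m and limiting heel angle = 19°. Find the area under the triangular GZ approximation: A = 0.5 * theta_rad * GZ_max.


Formula: GZ_max = GM * sin(theta); Area = 0.5 * theta_rad * GZ_max
Step 1 — GZ_max = 1.06 * sin(19°) = 1.06 * 0.325568 = 0.345102 m
Step 2 — theta_rad = 19 * pi/180 = 0.331613 rad
Step 3 — Area = 0.5 * 0.331613 * 0.345102 ≈ 0.057220 m·rad (5 s.f.)

0.057220 m·rad


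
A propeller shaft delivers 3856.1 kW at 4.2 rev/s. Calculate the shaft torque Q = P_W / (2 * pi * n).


Formula: Q = P_W / (2 * pi * n)
Step 1 — P_W = 3856.1 kW * 1000 = 3856100.0 W
Step 2 — 2 * pi * n = 2 * pi * 4.2 = 26.389378
Step 3 — Q = 3856100.0 / 26.389378 ≈ 146120 N·m (5 s.f.)

146120 N·m


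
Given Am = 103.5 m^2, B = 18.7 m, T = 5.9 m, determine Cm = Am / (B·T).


Formula: Cm = Am / (B * T)
Step 1 — B * T = 18.7 * 5.9 = 110.33 m^2
Step 2 — Cm = 103.5 / 110.33 ≈ 0.93809 (5 s.f.)

0.93809


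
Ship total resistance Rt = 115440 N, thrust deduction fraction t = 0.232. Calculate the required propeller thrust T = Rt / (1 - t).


Formula: T = Rt / (1 - t)
Step 1 — (1 - t) = 1 - 0.232 = 0.768
Step 2 — T = 115440 / 0.768 ≈ 150310 N (5 s.f.)

150310 N


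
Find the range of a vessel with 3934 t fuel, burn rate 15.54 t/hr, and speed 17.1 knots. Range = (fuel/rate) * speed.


Formula: endurance = fuel / rate; range = endurance * speed
Step 1 — endurance = 3934 / 15.54 = 253.1532 hours
Step 2 — range = 253.1532 * 17.1 ≈ 4328.9 nautical miles (5 s.f.)

4328.9 NM


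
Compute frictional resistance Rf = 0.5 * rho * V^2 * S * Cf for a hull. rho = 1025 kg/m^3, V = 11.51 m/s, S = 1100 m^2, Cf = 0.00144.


Formula: Rf = 0.5 * rho * V^2 * S * Cf
Step 1 — V^2 = 11.51^2 = 132.4801
Step 2 — 0.5 * rho * V^2 = 0.5 * 1025 * 132.4801 = 67896.05125
Step 3 — Rf = 67896.05125 * 1100 * 0.00144 ≈ 107550 N (5 s.f.)

107550 N


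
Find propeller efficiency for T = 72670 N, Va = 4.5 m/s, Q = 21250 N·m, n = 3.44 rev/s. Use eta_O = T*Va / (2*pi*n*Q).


Formula: eta = T * Va / (2 * pi * n * Q)
Step 1 — numerator = T * Va = 72670 * 4.5 = 327015.0
Step 2 — 2 * pi * n = 2 * pi * 3.44 = 21.614157
Step 3 — denominator = 21.614157 * 21250 = 459300.84
Step 4 — eta = 327015.0 / 459300.84 ≈ 0.71198 (5 s.f.)

0.71198


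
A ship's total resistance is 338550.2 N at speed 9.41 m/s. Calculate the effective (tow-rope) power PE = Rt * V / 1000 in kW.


Formula: PE = Rt * V / 1000 (kW)
Step 1 — PE (W) = 338550.2 * 9.41 = 3185757.382 W
Step 2 — PE (kW) = 3185757.382 / 1000 ≈ 3185.8 kW (5 s.f.)

3185.8 kW


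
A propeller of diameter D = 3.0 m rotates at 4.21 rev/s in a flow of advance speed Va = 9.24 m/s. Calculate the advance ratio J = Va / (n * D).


Formula: J = Va / (n * D)
Step 1 — n * D = 4.21 * 3.0 = 12.63
Step 2 — J = 9.24 / 12.63 ≈ 0.73159 (5 s.f.)

0.73159


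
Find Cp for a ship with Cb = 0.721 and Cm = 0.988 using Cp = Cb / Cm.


Formula: Cp = Cb / Cm
Substituting: Cp = 0.721 / 0.988
Result: Cp ≈ 0.72976 (5 s.f.)

0.72976


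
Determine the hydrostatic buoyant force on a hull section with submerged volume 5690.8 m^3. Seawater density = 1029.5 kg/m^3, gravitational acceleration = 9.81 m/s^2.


Formula: Fb = rho * g * V
Substituting: Fb = 1029.5 * 9.81 * 5690.8
Intermediate: 1029.5 * 9.81 = 10099.395
Result: Fb = 10099.395 * 5690.8 ≈ 57474000 N (5 s.f.)

57474000 N


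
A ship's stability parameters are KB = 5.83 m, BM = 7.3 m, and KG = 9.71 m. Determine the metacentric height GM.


Formula: GM = KB + BM - KG
Step 1 — KM = KB + BM = 5.83 + 7.3 = 13.13 m
Step 2 — GM = KM - KG = 13.13 - 9.71 = 3.42 m

3.42 m


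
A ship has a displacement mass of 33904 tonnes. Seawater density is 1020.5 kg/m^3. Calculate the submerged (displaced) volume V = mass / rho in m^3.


Formula: V = mass / rho
Step 1 — convert tonnes to kg: 33904 t * 1000 = 33904000 kg
Step 2 — V = 33904000 / 1020.5 ≈ 33223 m^3 (5 s.f.)

33223 m^3


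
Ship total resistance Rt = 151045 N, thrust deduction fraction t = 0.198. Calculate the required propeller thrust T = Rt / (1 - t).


Formula: T = Rt / (1 - t)
Step 1 — (1 - t) = 1 - 0.198 = 0.802
Step 2 — T = 151045 / 0.802 ≈ 188340 N (5 s.f.)

188340 N


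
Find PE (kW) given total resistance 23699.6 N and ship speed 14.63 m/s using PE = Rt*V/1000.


Formula: PE = Rt * V / 1000 (kW)
Step 1 — PE (W) = 23699.6 * 14.63 = 346725.148 W
Step 2 — PE (kW) = 346725.148 / 1000 ≈ 346.73 kW (5 s.f.)

346.73 kW


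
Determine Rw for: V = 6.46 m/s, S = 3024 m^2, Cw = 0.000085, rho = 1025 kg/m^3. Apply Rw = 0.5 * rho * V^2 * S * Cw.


Formula: Rw = 0.5 * rho * V^2 * S * Cw
Step 1 — V^2 = 6.46^2 = 41.7316
Step 2 — 0.5 * rho * V^2 = 0.5 * 1025 * 41.7316 = 21387.445
Step 3 — Rw = 21387.445 * 3024 * 0.000085 ≈ 5497.4 N (5 s.f.)

5497.4 N


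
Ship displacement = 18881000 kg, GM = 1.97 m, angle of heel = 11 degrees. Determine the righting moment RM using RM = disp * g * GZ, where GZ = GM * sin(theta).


Formula: GZ = GM * sin(theta); RM = disp * g * GZ
Step 1 — GZ = 1.97 * sin(11°) = 1.97 * 0.190809 = 0.375894 m
Step 2 — RM = 18881000 * 9.81 * 0.375894 ≈ 69624000 N·m (5 s.f.)

69624000 N·m


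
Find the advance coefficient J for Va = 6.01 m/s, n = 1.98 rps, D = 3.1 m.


Formula: J = Va / (n * D)
Step 1 — n * D = 1.98 * 3.1 = 6.138
Step 2 — J = 6.01 / 6.138 ≈ 0.97915 (5 s.f.)

0.97915


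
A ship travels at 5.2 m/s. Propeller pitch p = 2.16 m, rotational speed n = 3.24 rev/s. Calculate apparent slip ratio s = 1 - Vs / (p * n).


Formula: s = 1 - Vs / (p * n)
Step 1 — p * n = 2.16 * 3.24 = 6.9984
Step 2 — Vs / (p*n) = 5.2 / 6.9984 = 0.743027 (6 d.p.)
Step 3 — s = 1 - 0.743027 = 0.256973

0.256973


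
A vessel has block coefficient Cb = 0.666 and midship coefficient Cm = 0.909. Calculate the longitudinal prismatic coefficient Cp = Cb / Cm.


Formula: Cp = Cb / Cm
Substituting: Cp = 0.666 / 0.909
Result: Cp ≈ 0.73267 (5 s.f.)

0.73267


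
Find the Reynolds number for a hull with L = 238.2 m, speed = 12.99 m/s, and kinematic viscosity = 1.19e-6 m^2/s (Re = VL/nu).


Formula: Re = V * L / nu
Step 1 — V * L = 12.99 * 238.2 = 3094.218 m^2/s
Step 2 — Re = 3094.218 / 1.19e-6 = 2.60e+09

2.60e+09


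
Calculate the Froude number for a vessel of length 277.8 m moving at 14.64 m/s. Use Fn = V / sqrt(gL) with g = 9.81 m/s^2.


Formula: Fn = V / sqrt(g * L)
Step 1 — g * L = 9.81 * 277.8 = 2725.218
Step 2 — sqrt(g * L) = sqrt(2725.218) = 52.203621
Step 3 — Fn = 14.64 / 52.203621 ≈ 0.28044 (5 s.f.)

0.28044


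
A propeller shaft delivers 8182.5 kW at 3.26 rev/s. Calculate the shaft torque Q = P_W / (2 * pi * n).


Formula: Q = P_W / (2 * pi * n)
Step 1 — P_W = 8182.5 kW * 1000 = 8182500.0 W
Step 2 — 2 * pi * n = 2 * pi * 3.26 = 20.483184
Step 3 — Q = 8182500.0 / 20.483184 ≈ 399470 N·m (5 s.f.)

399470 N·m


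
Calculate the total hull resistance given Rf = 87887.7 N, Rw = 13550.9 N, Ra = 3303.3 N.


Formula: Rt = Rf + Rw + Ra
Substituting: Rt = 87887.7 + 13550.9 + 3303.3
Result: Rt = 104741.9 N

104741.9 N


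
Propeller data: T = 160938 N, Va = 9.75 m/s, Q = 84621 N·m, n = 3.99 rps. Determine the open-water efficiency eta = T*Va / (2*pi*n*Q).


Formula: eta = T * Va / (2 * pi * n * Q)
Step 1 — numerator = T * Va = 160938 * 9.75 = 1569145.5
Step 2 — 2 * pi * n = 2 * pi * 3.99 = 25.069909
Step 3 — denominator = 25.069909 * 84621 = 2121440.77
Step 4 — eta = 1569145.5 / 2121440.77 ≈ 0.73966 (5 s.f.)

0.73966


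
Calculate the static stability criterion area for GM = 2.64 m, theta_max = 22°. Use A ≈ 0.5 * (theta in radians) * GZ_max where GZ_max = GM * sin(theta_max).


Formula: GZ_max = GM * sin(theta); Area = 0.5 * theta_rad * GZ_max
Step 1 — GZ_max = 2.64 * sin(22°) = 2.64 * 0.374607 = 0.988962 m
Step 2 — theta_rad = 22 * pi/180 = 0.383972 rad
Step 3 — Area = 0.5 * 0.383972 * 0.988962 ≈ 0.18987 m·rad (5 s.f.)

0.18987 m·rad


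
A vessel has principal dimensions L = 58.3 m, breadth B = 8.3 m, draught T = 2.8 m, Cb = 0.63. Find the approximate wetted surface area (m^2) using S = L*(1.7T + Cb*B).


Formula: S = 1.7*L*T + V/T with V = Cb*L*B*T, i.e. S = L * (1.7*T + Cb*B)
Step 1 — 1.7*T = 1.7 * 2.8 = 4.76 m
Step 2 — Cb*B = 0.63 * 8.3 = 5.229 m
Step 3 — 1.7*T + Cb*B = 4.76 + 5.229 = 9.989 m
Step 4 — S = 58.3 * 9.989 ≈ 582.36 m^2 (5 s.f.)

582.36 m^2


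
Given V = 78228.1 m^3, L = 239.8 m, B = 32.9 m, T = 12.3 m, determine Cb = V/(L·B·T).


Formula: Cb = V / (L * B * T)
Step 1 — L * B * T = 239.8 * 32.9 * 12.3 = 97039.866 m^3
Step 2 — Cb = 78228.1 / 97039.866 ≈ 0.80614 (5 s.f.)

0.80614


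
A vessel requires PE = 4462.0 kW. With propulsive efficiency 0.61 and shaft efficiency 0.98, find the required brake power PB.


Formula: PB = PE / (eta_D * eta_S)
Step 1 — combined efficiency = eta_D * eta_S = 0.61 * 0.98 = 0.5978
Step 2 — PB = 4462.0 / 0.5978 ≈ 7464.0 kW (5 s.f.)

7464.0 kW


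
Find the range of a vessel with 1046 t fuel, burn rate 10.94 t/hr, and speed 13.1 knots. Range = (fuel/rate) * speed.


Formula: endurance = fuel / rate; range = endurance * speed
Step 1 — endurance = 1046 / 10.94 = 95.6124 hours
Step 2 — range = 95.6124 * 13.1 ≈ 1252.5 nautical miles (5 s.f.)

1252.5 NM


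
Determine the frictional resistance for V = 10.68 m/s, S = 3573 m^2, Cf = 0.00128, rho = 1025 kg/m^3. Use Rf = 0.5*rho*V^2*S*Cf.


Formula: Rf = 0.5 * rho * V^2 * S * Cf
Step 1 — V^2 = 10.68^2 = 114.0624
Step 2 — 0.5 * rho * V^2 = 0.5 * 1025 * 114.0624 = 58456.98
Step 3 — Rf = 58456.98 * 3573 * 0.00128 ≈ 267350 N (5 s.f.)

267350 N


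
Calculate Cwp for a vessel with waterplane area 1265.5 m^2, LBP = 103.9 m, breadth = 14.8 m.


Formula: Cwp = Aw / (L * B)
Step 1 — L * B = 103.9 * 14.8 = 1537.72 m^2
Step 2 — Cwp = 1265.5 / 1537.72 ≈ 0.82297 (5 s.f.)

0.82297


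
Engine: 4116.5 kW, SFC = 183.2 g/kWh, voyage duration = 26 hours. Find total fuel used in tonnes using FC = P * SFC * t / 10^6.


Formula: FC (tonnes) = P * SFC * t / 1,000,000
Step 1 — P * SFC * t = 4116.5 * 183.2 * 26 = 19607712.8 g
Step 2 — FC (tonnes) = 19607712.8 / 1,000,000 ≈ 19.608 tonnes (5 s.f.)

19.608 tonnes


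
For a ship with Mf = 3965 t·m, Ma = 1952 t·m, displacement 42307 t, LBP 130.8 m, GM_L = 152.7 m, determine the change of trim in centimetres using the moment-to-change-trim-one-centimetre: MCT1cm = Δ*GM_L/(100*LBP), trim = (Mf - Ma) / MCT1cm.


Formula: net trimming moment = Mf - Ma; MCT1cm = Δ*GM_L/(100*LBP); trim = net moment / MCT1cm
Step 1 — net trimming moment = 3965 - 1952 = 2013 t·m
Step 2 — MCT1cm = 42307 * 152.7 / (100 * 130.8) = 493.9051 t·m/cm
Step 3 — trim = 2013 / 493.9051 ≈ 4.0757 cm (5 s.f.)

4.0757 cm


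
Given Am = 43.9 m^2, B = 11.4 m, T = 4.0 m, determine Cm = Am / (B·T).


Formula: Cm = Am / (B * T)
Step 1 — B * T = 11.4 * 4.0 = 45.6 m^2
Step 2 — Cm = 43.9 / 45.6 ≈ 0.96272 (5 s.f.)

0.96272


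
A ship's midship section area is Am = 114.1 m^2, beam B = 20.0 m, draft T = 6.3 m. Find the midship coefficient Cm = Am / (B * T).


Formula: Cm = Am / (B * T)
Step 1 — B * T = 20.0 * 6.3 = 126.0 m^2
Step 2 — Cm = 114.1 / 126.0 ≈ 0.90556 (5 s.f.)

0.90556


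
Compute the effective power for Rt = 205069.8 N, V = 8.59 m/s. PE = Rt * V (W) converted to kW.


Formula: PE = Rt * V / 1000 (kW)
Step 1 — PE (W) = 205069.8 * 8.59 = 1761549.582 W
Step 2 — PE (kW) = 1761549.582 / 1000 ≈ 1761.5 kW (5 s.f.)

1761.5 kW


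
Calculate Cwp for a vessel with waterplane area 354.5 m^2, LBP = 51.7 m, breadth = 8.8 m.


Formula: Cwp = Aw / (L * B)
Step 1 — L * B = 51.7 * 8.8 = 454.96 m^2
Step 2 — Cwp = 354.5 / 454.96 ≈ 0.77919 (5 s.f.)

0.77919


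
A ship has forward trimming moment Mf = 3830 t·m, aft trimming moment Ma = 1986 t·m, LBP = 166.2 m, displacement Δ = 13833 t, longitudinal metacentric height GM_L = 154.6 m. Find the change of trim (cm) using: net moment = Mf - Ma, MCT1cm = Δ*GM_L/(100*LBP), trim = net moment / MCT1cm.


Formula: net trimming moment = Mf - Ma; MCT1cm = Δ*GM_L/(100*LBP); trim = net moment / MCT1cm
Step 1 — net trimming moment = 3830 - 1986 = 1844 t·m
Step 2 — MCT1cm = 13833 * 154.6 / (100 * 166.2) = 128.6752 t·m/cm
Step 3 — trim = 1844 / 128.6752 ≈ 14.331 cm (5 s.f.)

14.331 cm


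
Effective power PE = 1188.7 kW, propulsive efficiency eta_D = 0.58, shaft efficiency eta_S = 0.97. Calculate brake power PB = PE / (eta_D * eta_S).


Formula: PB = PE / (eta_D * eta_S)
Step 1 — combined efficiency = eta_D * eta_S = 0.58 * 0.97 = 0.5626
Step 2 — PB = 1188.7 / 0.5626 ≈ 2112.9 kW (5 s.f.)

2112.9 kW


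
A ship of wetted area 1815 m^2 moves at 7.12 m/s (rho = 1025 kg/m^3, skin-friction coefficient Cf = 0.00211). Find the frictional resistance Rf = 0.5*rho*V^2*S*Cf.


Formula: Rf = 0.5 * rho * V^2 * S * Cf
Step 1 — V^2 = 7.12^2 = 50.6944
Step 2 — 0.5 * rho * V^2 = 0.5 * 1025 * 50.6944 = 25980.88
Step 3 — Rf = 25980.88 * 1815 * 0.00211 ≈ 99498 N (5 s.f.)

99498 N


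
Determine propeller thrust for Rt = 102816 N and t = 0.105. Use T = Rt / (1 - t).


Formula: T = Rt / (1 - t)
Step 1 — (1 - t) = 1 - 0.105 = 0.895
Step 2 — T = 102816 / 0.895 ≈ 114880 N (5 s.f.)

114880 N


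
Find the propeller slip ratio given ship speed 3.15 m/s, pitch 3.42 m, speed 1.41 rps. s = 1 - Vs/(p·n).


Formula: s = 1 - Vs / (p * n)
Step 1 — p * n = 3.42 * 1.41 = 4.8222
Step 2 — Vs / (p*n) = 3.15 / 4.8222 = 0.653229 (6 d.p.)
Step 3 — s = 1 - 0.653229 = 0.346771

0.346771


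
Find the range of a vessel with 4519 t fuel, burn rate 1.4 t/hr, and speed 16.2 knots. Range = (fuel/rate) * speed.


Formula: endurance = fuel / rate; range = endurance * speed
Step 1 — endurance = 4519 / 1.4 = 3227.8571 hours
Step 2 — range = 3227.8571 * 16.2 ≈ 52291 nautical miles (5 s.f.)

52291 NM


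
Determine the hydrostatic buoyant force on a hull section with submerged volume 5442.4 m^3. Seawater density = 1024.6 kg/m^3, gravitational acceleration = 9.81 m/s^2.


Formula: Fb = rho * g * V
Substituting: Fb = 1024.6 * 9.81 * 5442.4
Intermediate: 1024.6 * 9.81 = 10051.326
Result: Fb = 10051.326 * 5442.4 ≈ 54703000 N (5 s.f.)

54703000 N


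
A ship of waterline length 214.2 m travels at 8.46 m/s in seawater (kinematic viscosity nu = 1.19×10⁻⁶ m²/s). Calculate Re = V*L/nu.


Formula: Re = V * L / nu
Step 1 — V * L = 8.46 * 214.2 = 1812.132 m^2/s
Step 2 — Re = 1812.132 / 1.19e-6 = 1.52e+09

1.52e+09


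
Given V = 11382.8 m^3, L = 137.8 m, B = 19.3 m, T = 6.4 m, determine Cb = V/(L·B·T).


Formula: Cb = V / (L * B * T)
Step 1 — L * B * T = 137.8 * 19.3 * 6.4 = 17021.056 m^3
Step 2 — Cb = 11382.8 / 17021.056 ≈ 0.66875 (5 s.f.)

0.66875


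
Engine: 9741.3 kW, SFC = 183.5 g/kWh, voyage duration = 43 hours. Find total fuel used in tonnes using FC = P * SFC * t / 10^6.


Formula: FC (tonnes) = P * SFC * t / 1,000,000
Step 1 — P * SFC * t = 9741.3 * 183.5 * 43 = 76863727.65 g
Step 2 — FC (tonnes) = 76863727.65 / 1,000,000 ≈ 76.864 tonnes (5 s.f.)

76.864 tonnes


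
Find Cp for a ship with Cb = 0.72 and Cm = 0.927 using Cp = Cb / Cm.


Formula: Cp = Cb / Cm
Substituting: Cp = 0.72 / 0.927
Result: Cp ≈ 0.77670 (5 s.f.)

0.77670


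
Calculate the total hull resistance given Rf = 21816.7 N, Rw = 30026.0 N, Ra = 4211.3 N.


Formula: Rt = Rf + Rw + Ra
Substituting: Rt = 21816.7 + 30026.0 + 4211.3
Result: Rt = 56054.0 N

56054.0 N


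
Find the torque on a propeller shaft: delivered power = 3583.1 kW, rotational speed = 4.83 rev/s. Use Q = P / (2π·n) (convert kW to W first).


Formula: Q = P_W / (2 * pi * n)
Step 1 — P_W = 3583.1 kW * 1000 = 3583100.0 W
Step 2 — 2 * pi * n = 2 * pi * 4.83 = 30.347785
Step 3 — Q = 3583100.0 / 30.347785 ≈ 118070 N·m (5 s.f.)

118070 N·m


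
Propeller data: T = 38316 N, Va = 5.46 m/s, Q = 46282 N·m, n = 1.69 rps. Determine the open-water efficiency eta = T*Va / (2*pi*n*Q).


Formula: eta = T * Va / (2 * pi * n * Q)
Step 1 — numerator = T * Va = 38316 * 5.46 = 209205.36
Step 2 — 2 * pi * n = 2 * pi * 1.69 = 10.618583
Step 3 — denominator = 10.618583 * 46282 = 491449.26
Step 4 — eta = 209205.36 / 491449.26 ≈ 0.42569 (5 s.f.)

0.42569


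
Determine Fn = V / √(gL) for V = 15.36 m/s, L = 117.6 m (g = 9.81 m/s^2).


Formula: Fn = V / sqrt(g * L)
Step 1 — g * L = 9.81 * 117.6 = 1153.656
Step 2 — sqrt(g * L) = sqrt(1153.656) = 33.965512
Step 3 — Fn = 15.36 / 33.965512 ≈ 0.45222 (5 s.f.)

0.45222


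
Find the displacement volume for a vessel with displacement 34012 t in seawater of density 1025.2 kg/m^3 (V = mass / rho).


Formula: V = mass / rho
Step 1 — convert tonnes to kg: 34012 t * 1000 = 34012000 kg
Step 2 — V = 34012000 / 1025.2 ≈ 33176 m^3 (5 s.f.)

33176 m^3


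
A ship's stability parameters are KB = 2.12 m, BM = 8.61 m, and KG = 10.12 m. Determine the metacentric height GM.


Formula: GM = KB + BM - KG
Step 1 — KM = KB + BM = 2.12 + 8.61 = 10.73 m
Step 2 — GM = KM - KG = 10.73 - 10.12 = 0.61 m

0.61 m


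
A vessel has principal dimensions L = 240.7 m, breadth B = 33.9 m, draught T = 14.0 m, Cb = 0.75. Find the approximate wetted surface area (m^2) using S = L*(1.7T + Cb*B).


Formula: S = 1.7*L*T + V/T with V = Cb*L*B*T, i.e. S = L * (1.7*T + Cb*B)
Step 1 — 1.7*T = 1.7 * 14.0 = 23.8 m
Step 2 — Cb*B = 0.75 * 33.9 = 25.425 m
Step 3 — 1.7*T + Cb*B = 23.8 + 25.425 = 49.225 m
Step 4 — S = 240.7 * 49.225 ≈ 11848 m^2 (5 s.f.)

11848 m^2


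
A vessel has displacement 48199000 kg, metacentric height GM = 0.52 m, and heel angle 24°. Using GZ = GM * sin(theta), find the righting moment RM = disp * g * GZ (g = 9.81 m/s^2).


Formula: GZ = GM * sin(theta); RM = disp * g * GZ
Step 1 — GZ = 0.52 * sin(24°) = 0.52 * 0.406737 = 0.211503 m
Step 2 — RM = 48199000 * 9.81 * 0.211503 ≈ 100010000 N·m (5 s.f.)

100010000 N·m


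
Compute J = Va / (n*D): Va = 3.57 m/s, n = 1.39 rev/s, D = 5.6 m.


Formula: J = Va / (n * D)
Step 1 — n * D = 1.39 * 5.6 = 7.784
Step 2 — J = 3.57 / 7.784 ≈ 0.45863 (5 s.f.)

0.45863


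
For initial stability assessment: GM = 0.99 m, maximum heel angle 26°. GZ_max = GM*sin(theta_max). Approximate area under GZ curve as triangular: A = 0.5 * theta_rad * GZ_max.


Formula: GZ_max = GM * sin(theta); Area = 0.5 * theta_rad * GZ_max
Step 1 — GZ_max = 0.99 * sin(26°) = 0.99 * 0.438371 = 0.433987 m
Step 2 — theta_rad = 26 * pi/180 = 0.453786 rad
Step 3 — Area = 0.5 * 0.453786 * 0.433987 ≈ 0.098469 m·rad (5 s.f.)

0.098469 m·rad


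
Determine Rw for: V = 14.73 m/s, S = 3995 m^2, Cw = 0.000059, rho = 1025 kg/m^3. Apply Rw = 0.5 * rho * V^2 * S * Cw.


Formula: Rw = 0.5 * rho * V^2 * S * Cw
Step 1 — V^2 = 14.73^2 = 216.9729
Step 2 — 0.5 * rho * V^2 = 0.5 * 1025 * 216.9729 = 111198.61125
Step 3 — Rw = 111198.61125 * 3995 * 0.000059 ≈ 26210 N (5 s.f.)

26210 N


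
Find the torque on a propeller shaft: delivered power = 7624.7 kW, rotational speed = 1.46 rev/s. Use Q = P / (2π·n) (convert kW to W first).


Formula: Q = P_W / (2 * pi * n)
Step 1 — P_W = 7624.7 kW * 1000 = 7624700.0 W
Step 2 — 2 * pi * n = 2 * pi * 1.46 = 9.173451
Step 3 — Q = 7624700.0 / 9.173451 ≈ 831170 N·m (5 s.f.)

831170 N·m


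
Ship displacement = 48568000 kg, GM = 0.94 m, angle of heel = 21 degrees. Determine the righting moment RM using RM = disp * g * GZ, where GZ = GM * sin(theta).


Formula: GZ = GM * sin(theta); RM = disp * g * GZ
Step 1 — GZ = 0.94 * sin(21°) = 0.94 * 0.358368 = 0.336866 m
Step 2 — RM = 48568000 * 9.81 * 0.336866 ≈ 160500000 N·m (5 s.f.)

160500000 N·m


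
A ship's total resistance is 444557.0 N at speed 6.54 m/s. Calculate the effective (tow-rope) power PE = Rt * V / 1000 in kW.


Formula: PE = Rt * V / 1000 (kW)
Step 1 — PE (W) = 444557.0 * 6.54 = 2907402.78 W
Step 2 — PE (kW) = 2907402.78 / 1000 ≈ 2907.4 kW (5 s.f.)

2907.4 kW


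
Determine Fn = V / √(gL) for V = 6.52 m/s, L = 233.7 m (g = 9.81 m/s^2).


Formula: Fn = V / sqrt(g * L)
Step 1 — g * L = 9.81 * 233.7 = 2292.597
Step 2 — sqrt(g * L) = sqrt(2292.597) = 47.881071
Step 3 — Fn = 6.52 / 47.881071 ≈ 0.13617 (5 s.f.)

0.13617


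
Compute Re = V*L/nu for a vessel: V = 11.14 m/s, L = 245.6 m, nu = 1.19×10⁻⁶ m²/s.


Formula: Re = V * L / nu
Step 1 — V * L = 11.14 * 245.6 = 2735.984 m^2/s
Step 2 — Re = 2735.984 / 1.19e-6 = 2.30e+09

2.30e+09


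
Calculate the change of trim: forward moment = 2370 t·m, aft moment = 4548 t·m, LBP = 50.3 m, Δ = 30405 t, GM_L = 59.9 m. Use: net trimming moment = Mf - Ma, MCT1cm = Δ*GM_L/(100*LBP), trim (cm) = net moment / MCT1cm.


Formula: net trimming moment = Mf - Ma; MCT1cm = Δ*GM_L/(100*LBP); trim = net moment / MCT1cm
Step 1 — net trimming moment = 2370 - 4548 = -2178 t·m
Step 2 — MCT1cm = 30405 * 59.9 / (100 * 50.3) = 362.0794 t·m/cm
Step 3 — trim = -2178 / 362.0794 ≈ -6.0153 cm (5 s.f.)

-6.0153 cm


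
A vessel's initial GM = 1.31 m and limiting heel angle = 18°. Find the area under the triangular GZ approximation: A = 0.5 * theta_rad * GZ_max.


Formula: GZ_max = GM * sin(theta); Area = 0.5 * theta_rad * GZ_max
Step 1 — GZ_max = 1.31 * sin(18°) = 1.31 * 0.309017 = 0.404812 m
Step 2 — theta_rad = 18 * pi/180 = 0.314159 rad
Step 3 — Area = 0.5 * 0.314159 * 0.404812 ≈ 0.063588 m·rad (5 s.f.)

0.063588 m·rad


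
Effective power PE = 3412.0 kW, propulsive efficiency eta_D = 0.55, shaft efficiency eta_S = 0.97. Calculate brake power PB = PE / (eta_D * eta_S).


Formula: PB = PE / (eta_D * eta_S)
Step 1 — combined efficiency = eta_D * eta_S = 0.55 * 0.97 = 0.5335
Step 2 — PB = 3412.0 / 0.5335 ≈ 6395.5 kW (5 s.f.)

6395.5 kW


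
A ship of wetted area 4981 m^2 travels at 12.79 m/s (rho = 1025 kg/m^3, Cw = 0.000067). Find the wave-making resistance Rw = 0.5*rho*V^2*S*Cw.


Formula: Rw = 0.5 * rho * V^2 * S * Cw
Step 1 — V^2 = 12.79^2 = 163.5841
Step 2 — 0.5 * rho * V^2 = 0.5 * 1025 * 163.5841 = 83836.85125
Step 3 — Rw = 83836.85125 * 4981 * 0.000067 ≈ 27979 N (5 s.f.)

27979 N


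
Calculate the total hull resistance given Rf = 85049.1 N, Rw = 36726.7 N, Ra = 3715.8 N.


Formula: Rt = Rf + Rw + Ra
Substituting: Rt = 85049.1 + 36726.7 + 3715.8
Result: Rt = 125491.6 N

125491.6 N


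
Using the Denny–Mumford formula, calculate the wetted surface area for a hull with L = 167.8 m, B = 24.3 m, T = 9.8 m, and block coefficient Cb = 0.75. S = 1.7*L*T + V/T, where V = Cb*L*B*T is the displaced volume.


Formula: S = 1.7*L*T + V/T with V = Cb*L*B*T, i.e. S = L * (1.7*T + Cb*B)
Step 1 — 1.7*T = 1.7 * 9.8 = 16.66 m
Step 2 — Cb*B = 0.75 * 24.3 = 18.225 m
Step 3 — 1.7*T + Cb*B = 16.66 + 18.225 = 34.885 m
Step 4 — S = 167.8 * 34.885 ≈ 5853.7 m^2 (5 s.f.)

5853.7 m^2


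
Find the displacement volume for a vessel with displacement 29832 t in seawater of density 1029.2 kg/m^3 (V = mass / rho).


Formula: V = mass / rho
Step 1 — convert tonnes to kg: 29832 t * 1000 = 29832000 kg
Step 2 — V = 29832000 / 1029.2 ≈ 28986 m^3 (5 s.f.)

28986 m^3


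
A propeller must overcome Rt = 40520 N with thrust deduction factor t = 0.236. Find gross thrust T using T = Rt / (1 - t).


Formula: T = Rt / (1 - t)
Step 1 — (1 - t) = 1 - 0.236 = 0.764
Step 2 — T = 40520 / 0.764 ≈ 53037 N (5 s.f.)

53037 N


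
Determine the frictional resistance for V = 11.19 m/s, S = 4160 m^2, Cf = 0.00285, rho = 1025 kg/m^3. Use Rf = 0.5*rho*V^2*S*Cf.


Formula: Rf = 0.5 * rho * V^2 * S * Cf
Step 1 — V^2 = 11.19^2 = 125.2161
Step 2 — 0.5 * rho * V^2 = 0.5 * 1025 * 125.2161 = 64173.25125
Step 3 — Rf = 64173.25125 * 4160 * 0.00285 ≈ 760840 N (5 s.f.)

760840 N


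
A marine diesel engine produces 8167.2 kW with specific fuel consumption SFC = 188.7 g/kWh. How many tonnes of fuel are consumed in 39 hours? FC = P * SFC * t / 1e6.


Formula: FC (tonnes) = P * SFC * t / 1,000,000
Step 1 — P * SFC * t = 8167.2 * 188.7 * 39 = 60104874.96 g
Step 2 — FC (tonnes) = 60104874.96 / 1,000,000 ≈ 60.105 tonnes (5 s.f.)

60.105 tonnes


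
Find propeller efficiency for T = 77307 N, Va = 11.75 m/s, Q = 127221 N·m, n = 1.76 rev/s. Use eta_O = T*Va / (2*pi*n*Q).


Formula: eta = T * Va / (2 * pi * n * Q)
Step 1 — numerator = T * Va = 77307 * 11.75 = 908357.25
Step 2 — 2 * pi * n = 2 * pi * 1.76 = 11.058406
Step 3 — denominator = 11.058406 * 127221 = 1406861.47
Step 4 — eta = 908357.25 / 1406861.47 ≈ 0.64566 (5 s.f.)

0.64566


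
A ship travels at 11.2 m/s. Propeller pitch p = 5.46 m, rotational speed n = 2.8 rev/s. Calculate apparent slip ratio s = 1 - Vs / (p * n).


Formula: s = 1 - Vs / (p * n)
Step 1 — p * n = 5.46 * 2.8 = 15.288
Step 2 — Vs / (p*n) = 11.2 / 15.288 = 0.732601 (6 d.p.)
Step 3 — s = 1 - 0.732601 = 0.267399

0.267399


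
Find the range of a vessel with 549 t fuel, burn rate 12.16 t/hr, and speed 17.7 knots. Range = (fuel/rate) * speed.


Formula: endurance = fuel / rate; range = endurance * speed
Step 1 — endurance = 549 / 12.16 = 45.148 hours
Step 2 — range = 45.148 * 17.7 ≈ 799.12 nautical miles (5 s.f.)

799.12 NM


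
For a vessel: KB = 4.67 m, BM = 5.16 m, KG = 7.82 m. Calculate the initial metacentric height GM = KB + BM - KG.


Formula: GM = KB + BM - KG
Step 1 — KM = KB + BM = 4.67 + 5.16 = 9.83 m
Step 2 — GM = KM - KG = 9.83 - 7.82 = 2.01 m

2.01 m


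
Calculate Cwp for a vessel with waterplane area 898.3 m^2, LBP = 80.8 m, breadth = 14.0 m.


Formula: Cwp = Aw / (L * B)
Step 1 — L * B = 80.8 * 14.0 = 1131.2 m^2
Step 2 — Cwp = 898.3 / 1131.2 ≈ 0.79411 (5 s.f.)

0.79411


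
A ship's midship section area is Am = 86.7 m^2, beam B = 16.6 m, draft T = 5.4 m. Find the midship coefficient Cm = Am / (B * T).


Formula: Cm = Am / (B * T)
Step 1 — B * T = 16.6 * 5.4 = 89.64 m^2
Step 2 — Cm = 86.7 / 89.64 ≈ 0.96720 (5 s.f.)

0.96720


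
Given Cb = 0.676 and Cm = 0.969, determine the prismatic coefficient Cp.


Formula: Cp = Cb / Cm
Substituting: Cp = 0.676 / 0.969
Result: Cp ≈ 0.69763 (5 s.f.)

0.69763


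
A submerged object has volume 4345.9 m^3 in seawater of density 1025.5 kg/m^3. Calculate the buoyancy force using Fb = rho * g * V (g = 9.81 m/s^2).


Formula: Fb = rho * g * V
Substituting: Fb = 1025.5 * 9.81 * 4345.9
Intermediate: 1025.5 * 9.81 = 10060.155
Result: Fb = 10060.155 * 4345.9 ≈ 43720000 N (5 s.f.)

43720000 N


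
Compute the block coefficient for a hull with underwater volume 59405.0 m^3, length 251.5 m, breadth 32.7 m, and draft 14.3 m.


Formula: Cb = V / (L * B * T)
Step 1 — L * B * T = 251.5 * 32.7 * 14.3 = 117603.915 m^3
Step 2 — Cb = 59405.0 / 117603.915 ≈ 0.50513 (5 s.f.)

0.50513


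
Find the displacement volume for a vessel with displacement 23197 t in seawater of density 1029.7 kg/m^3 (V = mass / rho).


Formula: V = mass / rho
Step 1 — convert tonnes to kg: 23197 t * 1000 = 23197000 kg
Step 2 — V = 23197000 / 1029.7 ≈ 22528 m^3 (5 s.f.)

22528 m^3


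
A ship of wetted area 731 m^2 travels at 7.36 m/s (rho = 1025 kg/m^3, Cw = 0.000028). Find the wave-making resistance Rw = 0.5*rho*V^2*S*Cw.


Formula: Rw = 0.5 * rho * V^2 * S * Cw
Step 1 — V^2 = 7.36^2 = 54.1696
Step 2 — 0.5 * rho * V^2 = 0.5 * 1025 * 54.1696 = 27761.92
Step 3 — Rw = 27761.92 * 731 * 0.000028 ≈ 568.23 N (5 s.f.)

568.23 N
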